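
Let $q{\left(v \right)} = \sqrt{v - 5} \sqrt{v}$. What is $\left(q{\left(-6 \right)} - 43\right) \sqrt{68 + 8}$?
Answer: $2 \sqrt{19} \left(-43 - \sqrt{66}\right) \approx -445.69$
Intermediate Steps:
$q{\left(v \right)} = \sqrt{v} \sqrt{-5 + v}$ ($q{\left(v \right)} = \sqrt{-5 + v} \sqrt{v} = \sqrt{v} \sqrt{-5 + v}$)
$\left(q{\left(-6 \right)} - 43\right) \sqrt{68 + 8} = \left(\sqrt{-6} \sqrt{-5 - 6} - 43\right) \sqrt{68 + 8} = \left(i \sqrt{6} \sqrt{-11} - 43\right) \sqrt{76} = \left(i \sqrt{6} i \sqrt{11} - 43\right) 2 \sqrt{19} = \left(- \sqrt{66} - 43\right) 2 \sqrt{19} = \left(-43 - \sqrt{66}\right) 2 \sqrt{19} = 2 \sqrt{19} \left(-43 - \sqrt{66}\right)$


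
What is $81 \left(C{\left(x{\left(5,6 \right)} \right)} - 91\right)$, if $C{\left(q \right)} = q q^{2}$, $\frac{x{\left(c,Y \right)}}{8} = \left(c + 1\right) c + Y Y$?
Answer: $11923026741$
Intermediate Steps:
$x{\left(c,Y \right)} = 8 Y^{2} + 8 c \left(1 + c\right)$ ($x{\left(c,Y \right)} = 8 \left(\left(c + 1\right) c + Y Y\right) = 8 \left(\left(1 + c\right) c + Y^{2}\right) = 8 \left(c \left(1 + c\right) + Y^{2}\right) = 8 \left(Y^{2} + c \left(1 + c\right)\right) = 8 Y^{2} + 8 c \left(1 + c\right)$)
$C{\left(q \right)} = q^{3}$
$81 \left(C{\left(x{\left(5,6 \right)} \right)} - 91\right) = 81 \left(\left(8 \cdot 5 + 8 \cdot 6^{2} + 8 \cdot 5^{2}\right)^{3} - 91\right) = 81 \left(\left(40 + 8 \cdot 36 + 8 \cdot 25\right)^{3} - 91\right) = 81 \left(\left(40 + 288 + 200\right)^{3} - 91\right) = 81 \left(528^{3} - 91\right) = 81 \left(147197952 - 91\right) = 81 \cdot 147197861 = 11923026741$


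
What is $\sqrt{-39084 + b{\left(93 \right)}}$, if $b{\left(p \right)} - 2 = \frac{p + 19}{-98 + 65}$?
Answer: $\frac{i \sqrt{42563994}}{33} \approx 197.7 i$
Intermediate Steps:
$b{\left(p \right)} = \frac{47}{33} - \frac{p}{33}$ ($b{\left(p \right)} = 2 + \frac{p + 19}{-98 + 65} = 2 + \frac{19 + p}{-33} = 2 + \left(19 + p\right) \left(- \frac{1}{33}\right) = 2 - \left(\frac{19}{33} + \frac{p}{33}\right) = \frac{47}{33} - \frac{p}{33}$)
$\sqrt{-39084 + b{\left(93 \right)}} = \sqrt{-39084 + \left(\frac{47}{33} - \frac{31}{11}\right)} = \sqrt{-39084 - \frac{46}{33}} = \sqrt{- \frac{1289818}{33}} = \frac{i \sqrt{42563994}}{33}$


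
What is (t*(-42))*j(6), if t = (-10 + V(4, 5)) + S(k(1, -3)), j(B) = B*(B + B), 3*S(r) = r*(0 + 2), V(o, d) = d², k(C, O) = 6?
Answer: -57456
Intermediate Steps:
S(r) = 2*r/3 (S(r) = (r*(0 + 2))/3 = (r*2)/3 = (2*r)/3 = 2*r/3)
j(B) = 2*B² (j(B) = B*(2*B) = 2*B²)
t = 19 (t = (-10 + 5²) + (⅔)*6 = (-10 + 25) + 4 = 15 + 4 = 19)
(t*(-42))*j(6) = (19*(-42))*(2*6²) = -1596*36 = -798*72 = -57456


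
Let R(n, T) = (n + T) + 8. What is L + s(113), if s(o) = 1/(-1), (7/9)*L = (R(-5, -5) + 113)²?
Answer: 110882/7 ≈ 15840.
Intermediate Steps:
R(n, T) = 8 + T + n (R(n, T) = (T + n) + 8 = 8 + T + n)
L = 110889/7 (L = 9*((8 - 5 - 5) + 113)²/7 = 9*(-2 + 113)²/7 = (9/7)*111² = (9/7)*12321 = 110889/7 ≈ 15841.)
s(o) = -1
L + s(113) = 110889/7 - 1 = 110882/7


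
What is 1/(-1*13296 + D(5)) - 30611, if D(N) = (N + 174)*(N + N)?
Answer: -352210167/11506 ≈ -30611.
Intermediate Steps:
D(N) = 2*N*(174 + N) (D(N) = (174 + N)*(2*N) = 2*N*(174 + N))
1/(-1*13296 + D(5)) - 30611 = 1/(-1*13296 + 2*5*(174 + 5)) - 30611 = 1/(-13296 + 2*5*179) - 30611 = 1/(-13296 + 1790) - 30611 = 1/(-11506) - 30611 = -1/11506 - 30611 = -352210167/11506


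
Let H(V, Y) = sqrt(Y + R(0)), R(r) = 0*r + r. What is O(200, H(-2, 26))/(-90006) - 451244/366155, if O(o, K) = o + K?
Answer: -20343949232/16478073465 - sqrt(26)/90006 ≈ -1.2347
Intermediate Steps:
R(r) = r (R(r) = 0 + r = r)
H(V, Y) = sqrt(Y) (H(V, Y) = sqrt(Y + 0) = sqrt(Y))
O(o, K) = K + o
O(200, H(-2, 26))/(-90006) - 451244/366155 = (sqrt(26) + 200)/(-90006) - 451244/366155 = (200 + sqrt(26))*(-1/90006) - 451244*1/366155 = (-100/45003 - sqrt(26)/90006) - 451244/366155 = -20343949232/16478073465 - sqrt(26)/90006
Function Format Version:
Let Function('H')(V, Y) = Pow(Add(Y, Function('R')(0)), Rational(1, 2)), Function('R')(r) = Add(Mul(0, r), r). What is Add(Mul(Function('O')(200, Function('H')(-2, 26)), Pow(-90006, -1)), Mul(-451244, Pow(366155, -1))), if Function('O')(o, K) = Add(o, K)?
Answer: Add(Rational(-20343949232, 16478073465), Mul(Rational(-1, 90006), Pow(26, Rational(1, 2)))) ≈ -1.2347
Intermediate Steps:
Function('R')(r) = r (Function('R')(r) = Add(0, r) = r)
Function('H')(V, Y) = Pow(Y, Rational(1, 2)) (Function('H')(V, Y) = Pow(Add(Y, 0), Rational(1, 2)) = Pow(Y, Rational(1, 2)))
Function('O')(o, K) = Add(K, o)
Add(Mul(Function('O')(200, Function('H')(-2, 26)), Pow(-90006, -1)), Mul(-451244, Pow(366155, -1))) = Add(Mul(Add(Pow(26, Rational(1, 2)), 200), Pow(-90006, -1)), Mul(-451244, Pow(366155, -1))) = Add(Mul(Add(200, Pow(26, Rational(1, 2))), Rational(-1, 90006)), Mul(-451244, Rational(1, 366155))) = Add(Add(Rational(-100, 45003), Mul(Rational(-1, 90006), Pow(26, Rational(1, 2)))), Rational(-451244, 366155)) = Add(Rational(-20343949232, 16478073465), Mul(Rational(-1, 90006), Pow(26, Rational(1, 2))))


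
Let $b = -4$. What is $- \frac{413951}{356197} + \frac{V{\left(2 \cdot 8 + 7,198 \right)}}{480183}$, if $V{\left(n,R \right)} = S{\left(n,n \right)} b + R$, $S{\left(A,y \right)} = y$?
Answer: $- \frac{198734476151}{171039744051} \approx -1.1619$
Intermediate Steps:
$V{\left(n,R \right)} = R - 4 n$ ($V{\left(n,R \right)} = n \left(-4\right) + R = - 4 n + R = R - 4 n$)
$- \frac{413951}{356197} + \frac{V{\left(2 \cdot 8 + 7,198 \right)}}{480183} = - \frac{413951}{356197} + \frac{198 - 4 \left(2 \cdot 8 + 7\right)}{480183} = \left(-413951\right) \frac{1}{356197} + \left(198 - 4 \left(16 + 7\right)\right) \frac{1}{480183} = - \frac{413951}{356197} + \left(198 - 92\right) \frac{1}{480183} = - \frac{413951}{356197} + 106 \cdot \frac{1}{480183} = - \frac{413951}{356197} + \frac{106}{480183} = - \frac{198734476151}{171039744051}$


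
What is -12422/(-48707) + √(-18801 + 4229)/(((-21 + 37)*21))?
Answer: 12422/48707 + I*√3643/168 ≈ 0.25504 + 0.35927*I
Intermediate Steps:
-12422/(-48707) + √(-18801 + 4229)/(((-21 + 37)*21)) = -12422*(-1/48707) + √(-14572)/((16*21)) = 12422/48707 + (2*I*√3643)/336 = 12422/48707 + (2*I*√3643)*(1/336) = 12422/48707 + I*√3643/168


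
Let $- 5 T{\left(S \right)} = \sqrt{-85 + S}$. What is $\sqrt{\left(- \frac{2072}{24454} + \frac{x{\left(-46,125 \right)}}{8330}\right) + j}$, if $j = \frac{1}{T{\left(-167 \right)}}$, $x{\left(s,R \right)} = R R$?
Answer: $\frac{\sqrt{136501250989338 + 9073126415010 i \sqrt{7}}}{8730078} \approx 1.3434 + 0.11723 i$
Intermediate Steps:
$T{\left(S \right)} = - \frac{\sqrt{-85 + S}}{5}$
$x{\left(s,R \right)} = R^{2}$
$j = \frac{5 i \sqrt{7}}{42}$ ($j = \frac{1}{\left(- \frac{1}{5}\right) \sqrt{-85 - 167}} = \frac{1}{\left(- \frac{1}{5}\right) \sqrt{-252}} = \frac{1}{\left(- \frac{1}{5}\right) 6 i \sqrt{7}} = \frac{1}{\left(- \frac{6}{5}\right) i \sqrt{7}} = \frac{5 i \sqrt{7}}{42} \approx 0.31497 i$)
$\sqrt{\left(- \frac{2072}{24454} + \frac{x{\left(-46,125 \right)}}{8330}\right) + j} = \sqrt{\left(- \frac{2072}{24454} + \frac{125^{2}}{8330}\right) + \frac{5 i \sqrt{7}}{42}} = \sqrt{\left(\left(-2072\right) \frac{1}{24454} + 15625 \cdot \frac{1}{8330}\right) + \frac{5 i \sqrt{7}}{42}} = \sqrt{\left(- \frac{1036}{12227} + \frac{3125}{1666}\right) + \frac{5 i \sqrt{7}}{42}} = \sqrt{\frac{36483399}{20370182} + \frac{5 i \sqrt{7}}{42}}$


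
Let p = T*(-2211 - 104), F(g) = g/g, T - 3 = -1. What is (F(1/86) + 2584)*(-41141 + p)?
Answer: -118318035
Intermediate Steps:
T = 2 (T = 3 - 1 = 2)
F(g) = 1
p = -4630 (p = 2*(-2211 - 104) = 2*(-2315) = -4630)
(F(1/86) + 2584)*(-41141 + p) = (1 + 2584)*(-41141 - 4630) = 2585*(-45771) = -118318035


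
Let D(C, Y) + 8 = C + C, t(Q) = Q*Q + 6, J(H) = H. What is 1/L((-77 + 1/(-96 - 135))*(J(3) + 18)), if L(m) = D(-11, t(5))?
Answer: -1/30 ≈ -0.033333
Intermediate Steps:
t(Q) = 6 + Q**2 (t(Q) = Q**2 + 6 = 6 + Q**2)
D(C, Y) = -8 + 2*C (D(C, Y) = -8 + (C + C) = -8 + 2*C)
L(m) = -30 (L(m) = -8 + 2*(-11) = -8 - 22 = -30)
1/L((-77 + 1/(-96 - 135))*(J(3) + 18)) = 1/(-30) = -1/30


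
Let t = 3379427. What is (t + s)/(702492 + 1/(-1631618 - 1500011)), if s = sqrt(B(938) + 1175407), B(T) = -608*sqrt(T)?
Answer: 10583111596583/2199944319467 + 3131629*sqrt(1175407 - 608*sqrt(938))/2199944319467 ≈ 4.8122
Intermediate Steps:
s = sqrt(1175407 - 608*sqrt(938)) (s = sqrt(-608*sqrt(938) + 1175407) = sqrt(1175407 - 608*sqrt(938)) ≈ 1075.5)
(t + s)/(702492 + 1/(-1631618 - 1500011)) = (3379427 + sqrt(1175407 - 608*sqrt(938)))/(702492 + 1/(-1631618 - 1500011)) = (3379427 + sqrt(1175407 - 608*sqrt(938)))/(702492 + 1/(-3131629)) = (3379427 + sqrt(1175407 - 608*sqrt(938)))/(702492 - 1/3131629) = (3379427 + sqrt(1175407 - 608*sqrt(938)))/(2199944319467/3131629) = (3379427 + sqrt(1175407 - 608*sqrt(938)))*(3131629/2199944319467) = 10583111596583/2199944319467 + 3131629*sqrt(1175407 - 608*sqrt(938))/2199944319467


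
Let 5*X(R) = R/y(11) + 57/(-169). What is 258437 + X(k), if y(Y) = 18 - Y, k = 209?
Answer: 1528689777/5915 ≈ 2.5844e+5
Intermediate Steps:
X(R) = -57/845 + R/35 (X(R) = (R/(18 - 1*11) + 57/(-169))/5 = (R/(18 - 11) + 57*(-1/169))/5 = (R/7 - 57/169)/5 = (-57/169 + R/7)/5 = -57/845 + R/35)
258437 + X(k) = 258437 + (-57/845 + (1/35)*209) = 258437 + (-57/845 + 209/35) = 258437 + 34922/5915 = 1528689777/5915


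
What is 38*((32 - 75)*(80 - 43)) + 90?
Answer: -60368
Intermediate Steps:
38*((32 - 75)*(80 - 43)) + 90 = 38*(-43*37) + 90 = 38*(-1591) + 90 = -60458 + 90 = -60368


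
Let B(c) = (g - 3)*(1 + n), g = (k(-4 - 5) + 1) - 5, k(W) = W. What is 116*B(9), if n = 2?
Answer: -5568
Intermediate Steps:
g = -13 (g = ((-4 - 5) + 1) - 5 = (-9 + 1) - 5 = -8 - 5 = -13)
B(c) = -48 (B(c) = (-13 - 3)*(1 + 2) = -16*3 = -48)
116*B(9) = 116*(-48) = -5568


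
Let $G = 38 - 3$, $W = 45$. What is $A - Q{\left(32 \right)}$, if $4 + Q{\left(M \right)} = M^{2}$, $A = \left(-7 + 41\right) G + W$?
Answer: $215$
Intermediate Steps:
$G = 35$ ($G = 38 - 3 = 35$)
$A = 1235$ ($A = \left(-7 + 41\right) 35 + 45 = 34 \cdot 35 + 45 = 1190 + 45 = 1235$)
$Q{\left(M \right)} = -4 + M^{2}$
$A - Q{\left(32 \right)} = 1235 - \left(-4 + 32^{2}\right) = 1235 - \left(-4 + 1024\right) = 1235 - 1020 = 215$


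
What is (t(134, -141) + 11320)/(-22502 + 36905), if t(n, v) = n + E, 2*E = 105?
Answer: 7671/9602 ≈ 0.79890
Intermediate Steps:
E = 105/2 (E = (½)*105 = 105/2 ≈ 52.500)
t(n, v) = 105/2 + n (t(n, v) = n + 105/2 = 105/2 + n)
(t(134, -141) + 11320)/(-22502 + 36905) = ((105/2 + 134) + 11320)/(-22502 + 36905) = (373/2 + 11320)/14403 = (23013/2)*(1/14403) = 7671/9602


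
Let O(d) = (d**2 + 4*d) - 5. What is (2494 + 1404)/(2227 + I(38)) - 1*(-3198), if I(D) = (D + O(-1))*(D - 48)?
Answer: 6166444/1927 ≈ 3200.0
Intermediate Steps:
O(d) = -5 + d**2 + 4*d
I(D) = (-48 + D)*(-8 + D) (I(D) = (D + (-5 + (-1)**2 + 4*(-1)))*(D - 48) = (D + (-5 + 1 - 4))*(-48 + D) = (D - 8)*(-48 + D) = (-8 + D)*(-48 + D) = (-48 + D)*(-8 + D))
(2494 + 1404)/(2227 + I(38)) - 1*(-3198) = (2494 + 1404)/(2227 + (384 + 38**2 - 56*38)) - 1*(-3198) = 3898/(2227 + (384 + 1444 - 2128)) + 3198 = 3898/(2227 - 300) + 3198 = 3898/1927 + 3198 = 6166444/1927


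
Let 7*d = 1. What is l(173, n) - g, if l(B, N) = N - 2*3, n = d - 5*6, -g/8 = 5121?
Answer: 286525/7 ≈ 40932.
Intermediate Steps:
g = -40968 (g = -8*5121 = -40968)
d = ⅐ (d = (⅐)*1 = ⅐ ≈ 0.14286)
n = -209/7 (n = ⅐ - 5*6 = ⅐ - 30 = -209/7 ≈ -29.857)
l(B, N) = -6 + N (l(B, N) = N - 6 = -6 + N)
l(173, n) - g = (-6 - 209/7) - 1*(-40968) = -251/7 + 40968 = 286525/7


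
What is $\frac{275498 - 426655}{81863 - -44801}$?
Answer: $- \frac{151157}{126664} \approx -1.1934$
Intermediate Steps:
$\frac{275498 - 426655}{81863 - -44801} = - \frac{151157}{81863 + 44801} = - \frac{151157}{126664}$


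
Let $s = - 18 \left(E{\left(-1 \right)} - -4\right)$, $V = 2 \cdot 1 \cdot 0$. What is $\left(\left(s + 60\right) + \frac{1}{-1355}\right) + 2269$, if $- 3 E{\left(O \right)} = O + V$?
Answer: $\frac{3050104}{1355} \approx 2251.0$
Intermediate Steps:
$V = 0$ ($V = 2 \cdot 0 = 0$)
$E{\left(O \right)} = - \frac{O}{3}$ ($E{\left(O \right)} = - \frac{O + 0}{3} = - \frac{O}{3}$)
$s = -78$ ($s = - 18 \left(\left(- \frac{1}{3}\right) \left(-1\right) - -4\right) = - 18 \left(\frac{1}{3} + 4\right) = \left(-18\right) \frac{13}{3} = -78$)
$\left(\left(s + 60\right) + \frac{1}{-1355}\right) + 2269 = \left(\left(-78 + 60\right) + \frac{1}{-1355}\right) + 2269 = \left(-18 - \frac{1}{1355}\right) + 2269 = - \frac{24391}{1355} + 2269 = \frac{3050104}{1355}$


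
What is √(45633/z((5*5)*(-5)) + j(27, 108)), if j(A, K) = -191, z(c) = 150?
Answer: 3*√1258/10 ≈ 10.640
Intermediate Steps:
√(45633/z((5*5)*(-5)) + j(27, 108)) = √(45633/150 - 191) = √(45633*(1/150) - 191) = √(15211/50 - 191) = √(5661/50) = 3*√1258/10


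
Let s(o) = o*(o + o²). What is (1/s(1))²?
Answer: ¼ ≈ 0.25000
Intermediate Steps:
(1/s(1))² = (1/(1²*(1 + 1)))² = (1/(1*2))² = (1/2)² = (½)² = ¼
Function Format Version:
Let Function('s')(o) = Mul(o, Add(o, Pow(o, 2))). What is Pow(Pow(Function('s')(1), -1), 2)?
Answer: Rational(1, 4) ≈ 0.25000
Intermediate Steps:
Pow(Pow(Function('s')(1), -1), 2) = Pow(Pow(Mul(Pow(1, 2), Add(1, 1)), -1), 2) = Pow(Pow(Mul(1, 2), -1), 2) = Pow(Pow(2, -1), 2) = Pow(Rational(1, 2), 2) = Rational(1, 4)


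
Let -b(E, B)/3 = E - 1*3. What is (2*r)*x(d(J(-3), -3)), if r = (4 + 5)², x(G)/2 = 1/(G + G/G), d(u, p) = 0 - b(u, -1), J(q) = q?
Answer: -324/17 ≈ -19.059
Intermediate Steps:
b(E, B) = 9 - 3*E (b(E, B) = -3*(E - 1*3) = -3*(E - 3) = -3*(-3 + E) = 9 - 3*E)
d(u, p) = -9 + 3*u (d(u, p) = 0 - (9 - 3*u) = 0 + (-9 + 3*u) = -9 + 3*u)
x(G) = 2/(1 + G) (x(G) = 2/(G + G/G) = 2/(G + 1) = 2/(1 + G))
r = 81 (r = 9² = 81)
(2*r)*x(d(J(-3), -3)) = (2*81)*(2/(1 + (-9 + 3*(-3)))) = 162*(2/(1 + (-9 - 9))) = 162*(2/(1 - 18)) = 162*(2/(-17)) = 162*(2*(-1/17)) = 162*(-2/17) = -324/17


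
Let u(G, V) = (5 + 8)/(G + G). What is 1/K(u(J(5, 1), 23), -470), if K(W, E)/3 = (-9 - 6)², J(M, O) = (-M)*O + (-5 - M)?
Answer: 1/675 ≈ 0.0014815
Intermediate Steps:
J(M, O) = -5 - M - M*O (J(M, O) = -M*O + (-5 - M) = -5 - M - M*O)
u(G, V) = 13/(2*G) (u(G, V) = 13/((2*G)) = 13*(1/(2*G)) = 13/(2*G))
K(W, E) = 675 (K(W, E) = 3*(-9 - 6)² = 3*(-15)² = 3*225 = 675)
1/K(u(J(5, 1), 23), -470) = 1/675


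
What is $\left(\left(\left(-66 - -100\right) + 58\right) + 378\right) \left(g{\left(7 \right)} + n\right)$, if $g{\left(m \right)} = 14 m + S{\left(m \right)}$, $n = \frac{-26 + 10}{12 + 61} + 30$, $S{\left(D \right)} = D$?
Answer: $\frac{4624330}{73} \approx 63347.0$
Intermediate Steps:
$n = \frac{2174}{73}$ ($n = - \frac{16}{73} + 30 = \frac{2174}{73} \approx 29.781$)
$g{\left(m \right)} = 15 m$ ($g{\left(m \right)} = 14 m + m = 15 m$)
$\left(\left(\left(-66 - -100\right) + 58\right) + 378\right) \left(g{\left(7 \right)} + n\right) = \left(\left(\left(-66 - -100\right) + 58\right) + 378\right) \left(15 \cdot 7 + \frac{2174}{73}\right) = \left(\left(\left(-66 + 100\right) + 58\right) + 378\right) \left(105 + \frac{2174}{73}\right) = \left(\left(34 + 58\right) + 378\right) \frac{9839}{73} = \left(92 + 378\right) \frac{9839}{73} = 470 \cdot \frac{9839}{73} = \frac{4624330}{73}$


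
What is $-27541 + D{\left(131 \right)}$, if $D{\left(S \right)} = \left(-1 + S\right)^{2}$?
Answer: $-10641$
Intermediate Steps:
$-27541 + D{\left(131 \right)} = -27541 + \left(-1 + 131\right)^{2} = -27541 + 130^{2} = -27541 + 16900 = -10641$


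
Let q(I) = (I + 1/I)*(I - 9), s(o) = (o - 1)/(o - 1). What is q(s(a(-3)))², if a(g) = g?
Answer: 256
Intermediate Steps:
s(o) = 1 (s(o) = (-1 + o)/(-1 + o) = 1)
q(I) = (-9 + I)*(I + 1/I) (q(I) = (I + 1/I)*(-9 + I) = (-9 + I)*(I + 1/I))
q(s(a(-3)))² = (1 + 1² - 9*1 - 9/1)² = (1 + 1 - 9 - 9*1)² = (1 + 1 - 9 - 9)² = (-16)² = 256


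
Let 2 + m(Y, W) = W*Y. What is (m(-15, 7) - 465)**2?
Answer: 327184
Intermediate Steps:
m(Y, W) = -2 + W*Y
(m(-15, 7) - 465)**2 = ((-2 + 7*(-15)) - 465)**2 = ((-2 - 105) - 465)**2 = (-107 - 465)**2 = (-572)**2 = 327184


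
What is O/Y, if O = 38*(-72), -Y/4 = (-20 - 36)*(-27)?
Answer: 19/42 ≈ 0.45238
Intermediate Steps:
Y = -6048 (Y = -4*(-20 - 36)*(-27) = -(-224)*(-27) = -4*1512 = -6048)
O = -2736
O/Y = -2736/(-6048) = -2736*(-1/6048) = 19/42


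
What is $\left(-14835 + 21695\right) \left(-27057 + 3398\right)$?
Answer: $-162300740$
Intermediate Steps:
$\left(-14835 + 21695\right) \left(-27057 + 3398\right) = 6860 \left(-23659\right) = -162300740$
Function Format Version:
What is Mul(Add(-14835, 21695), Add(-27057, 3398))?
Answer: -162300740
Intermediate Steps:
Mul(Add(-14835, 21695), Add(-27057, 3398)) = Mul(6860, -23659) = -162300740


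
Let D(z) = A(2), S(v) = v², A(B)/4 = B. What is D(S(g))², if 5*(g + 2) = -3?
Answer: 64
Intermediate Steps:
g = -13/5 (g = -2 + (⅕)*(-3) = -2 - ⅗ = -13/5 ≈ -2.6000)
A(B) = 4*B
D(z) = 8 (D(z) = 4*2 = 8)
D(S(g))² = 8² = 64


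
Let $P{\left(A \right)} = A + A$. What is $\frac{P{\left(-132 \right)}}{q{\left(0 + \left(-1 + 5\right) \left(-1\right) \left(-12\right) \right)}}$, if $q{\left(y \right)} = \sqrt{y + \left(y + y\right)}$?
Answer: $-22$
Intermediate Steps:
$P{\left(A \right)} = 2 A$
$q{\left(y \right)} = \sqrt{3} \sqrt{y}$ ($q{\left(y \right)} = \sqrt{y + 2 y} = \sqrt{3 y} = \sqrt{3} \sqrt{y}$)
$\frac{P{\left(-132 \right)}}{q{\left(0 + \left(-1 + 5\right) \left(-1\right) \left(-12\right) \right)}} = \frac{2 \left(-132\right)}{\sqrt{3} \sqrt{0 + \left(-1 + 5\right) \left(-1\right) \left(-12\right)}} = - \frac{264}{\sqrt{3} \sqrt{0 + 4 \left(-1\right) \left(-12\right)}} = - \frac{264}{\sqrt{3} \sqrt{0 - -48}} = - \frac{264}{\sqrt{3} \sqrt{0 + 48}} = - \frac{264}{\sqrt{3} \sqrt{48}} = - \frac{264}{\sqrt{3} \cdot 4 \sqrt{3}} = - \frac{264}{12} = \left(-264\right) \frac{1}{12} = -22$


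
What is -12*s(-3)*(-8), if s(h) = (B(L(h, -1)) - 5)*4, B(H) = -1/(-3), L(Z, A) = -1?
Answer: -1792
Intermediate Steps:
B(H) = ⅓ (B(H) = -1*(-⅓) = ⅓)
s(h) = -56/3 (s(h) = (⅓ - 5)*4 = -14/3*4 = -56/3)
-12*s(-3)*(-8) = -12*(-56/3)*(-8) = 224*(-8) = -1792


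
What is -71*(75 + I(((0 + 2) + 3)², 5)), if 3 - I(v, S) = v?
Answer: -3763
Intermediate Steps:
I(v, S) = 3 - v
-71*(75 + I(((0 + 2) + 3)², 5)) = -71*(75 + (3 - ((0 + 2) + 3)²)) = -71*(75 + (3 - (2 + 3)²)) = -71*(75 + (3 - 1*5²)) = -71*(75 + (3 - 1*25)) = -71*(75 + (3 - 25)) = -71*(75 - 22) = -71*53 = -3763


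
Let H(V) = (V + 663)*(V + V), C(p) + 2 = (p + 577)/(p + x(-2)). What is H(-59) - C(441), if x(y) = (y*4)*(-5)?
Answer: -34281888/481 ≈ -71272.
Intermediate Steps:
x(y) = -20*y (x(y) = (4*y)*(-5) = -20*y)
C(p) = -2 + (577 + p)/(40 + p) (C(p) = -2 + (p + 577)/(p - 20*(-2)) = -2 + (577 + p)/(p + 40) = -2 + (577 + p)/(40 + p))
H(V) = 2*V*(663 + V) (H(V) = (663 + V)*(2*V) = 2*V*(663 + V))
H(-59) - C(441) = 2*(-59)*(663 - 59) - (497 - 1*441)/(40 + 441) = 2*(-59)*604 - (497 - 441)/481 = -71272 - 56/481 = -34281888/481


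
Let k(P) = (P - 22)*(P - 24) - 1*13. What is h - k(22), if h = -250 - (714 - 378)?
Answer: -573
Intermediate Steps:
k(P) = -13 + (-24 + P)*(-22 + P) (k(P) = (-22 + P)*(-24 + P) - 13 = (-24 + P)*(-22 + P) - 13 = -13 + (-24 + P)*(-22 + P))
h = -586 (h = -250 - 1*336 = -250 - 336 = -586)
h - k(22) = -586 - (515 + 22² - 46*22) = -586 - (515 + 484 - 1012) = -586 - 1*(-13) = -586 + 13 = -573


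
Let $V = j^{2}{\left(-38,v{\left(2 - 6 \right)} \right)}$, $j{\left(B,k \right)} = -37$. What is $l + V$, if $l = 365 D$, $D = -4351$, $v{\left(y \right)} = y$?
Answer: $-1586746$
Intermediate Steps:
$l = -1588115$ ($l = 365 \left(-4351\right) = -1588115$)
$V = 1369$ ($V = \left(-37\right)^{2} = 1369$)
$l + V = -1588115 + 1369 = -1586746$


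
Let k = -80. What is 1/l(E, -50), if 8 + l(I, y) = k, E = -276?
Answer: -1/88 ≈ -0.011364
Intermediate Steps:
l(I, y) = -88 (l(I, y) = -8 - 80 = -88)
1/l(E, -50) = 1/(-88) = -1/88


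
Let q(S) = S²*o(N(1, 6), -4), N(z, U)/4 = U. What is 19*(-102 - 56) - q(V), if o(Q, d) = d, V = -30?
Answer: 598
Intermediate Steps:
N(z, U) = 4*U
q(S) = -4*S² (q(S) = S²*(-4) = -4*S²)
19*(-102 - 56) - q(V) = 19*(-102 - 56) - (-4)*(-30)² = 19*(-158) - (-4)*900 = -3002 - 1*(-3600) = -3002 + 3600 = 598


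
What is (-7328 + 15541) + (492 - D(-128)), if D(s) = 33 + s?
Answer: 8800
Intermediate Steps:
(-7328 + 15541) + (492 - D(-128)) = (-7328 + 15541) + (492 - (33 - 128)) = 8213 + (492 - 1*(-95)) = 8213 + (492 + 95) = 8213 + 587 = 8800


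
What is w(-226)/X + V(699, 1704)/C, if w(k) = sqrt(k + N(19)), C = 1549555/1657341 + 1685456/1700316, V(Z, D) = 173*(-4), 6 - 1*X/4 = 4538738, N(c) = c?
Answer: -7738326851076/21540113063 - 3*I*sqrt(23)/18154928 ≈ -359.25 - 7.9248e-7*I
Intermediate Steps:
X = -18154928 (X = 24 - 4*4538738 = 24 - 18154952 = -18154928)
V(Z, D) = -692
C = 21540113063/11182553253 (C = 1549555*(1/1657341) + 1685456*(1/1700316) = 221365/236763 + 421364/425079 = 21540113063/11182553253 ≈ 1.9262)
w(k) = sqrt(19 + k) (w(k) = sqrt(k + 19) = sqrt(19 + k))
w(-226)/X + V(699, 1704)/C = sqrt(19 - 226)/(-18154928) - 692/21540113063/11182553253 = sqrt(-207)*(-1/18154928) - 692*11182553253/21540113063 = (3*I*sqrt(23))*(-1/18154928) - 7738326851076/21540113063 = -3*I*sqrt(23)/18154928 - 7738326851076/21540113063 = -7738326851076/21540113063 - 3*I*sqrt(23)/18154928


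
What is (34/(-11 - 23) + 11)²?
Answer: 100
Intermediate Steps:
(34/(-11 - 23) + 11)² = (34/(-34) + 11)² = (34*(-1/34) + 11)² = (-1 + 11)² = 10² = 100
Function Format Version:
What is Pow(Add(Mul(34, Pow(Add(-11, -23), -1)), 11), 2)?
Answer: 100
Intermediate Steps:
Pow(Add(Mul(34, Pow(Add(-11, -23), -1)), 11), 2) = Pow(Add(Mul(34, Pow(-34, -1)), 11), 2) = Pow(Add(Mul(34, Rational(-1, 34)), 11), 2) = Pow(Add(-1, 11), 2) = Pow(10, 2) = 100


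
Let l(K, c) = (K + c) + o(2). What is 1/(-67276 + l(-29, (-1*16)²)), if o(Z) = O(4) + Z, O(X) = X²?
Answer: -1/67031 ≈ -1.4918e-5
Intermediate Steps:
o(Z) = 16 + Z (o(Z) = 4² + Z = 16 + Z)
l(K, c) = 18 + K + c (l(K, c) = (K + c) + (16 + 2) = (K + c) + 18 = 18 + K + c)
1/(-67276 + l(-29, (-1*16)²)) = 1/(-67276 + (18 - 29 + (-1*16)²)) = 1/(-67276 + (18 - 29 + (-16)²)) = 1/(-67276 + (18 - 29 + 256)) = 1/(-67276 + 245) = 1/(-67031) = -1/67031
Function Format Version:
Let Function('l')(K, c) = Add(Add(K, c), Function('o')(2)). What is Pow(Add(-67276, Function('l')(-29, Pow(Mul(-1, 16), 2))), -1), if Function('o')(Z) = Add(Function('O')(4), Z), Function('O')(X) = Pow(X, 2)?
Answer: Rational(-1, 67031) ≈ -1.4918e-5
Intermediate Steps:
Function('o')(Z) = Add(16, Z) (Function('o')(Z) = Add(Pow(4, 2), Z) = Add(16, Z))
Function('l')(K, c) = Add(18, K, c) (Function('l')(K, c) = Add(Add(K, c), Add(16, 2)) = Add(Add(K, c), 18) = Add(18, K, c))
Pow(Add(-67276, Function('l')(-29, Pow(Mul(-1, 16), 2))), -1) = Pow(Add(-67276, Add(18, -29, Pow(Mul(-1, 16), 2))), -1) = Pow(Add(-67276, Add(18, -29, Pow(-16, 2))), -1) = Pow(Add(-67276, Add(18, -29, 256)), -1) = Pow(Add(-67276, 245), -1) = Pow(-67031, -1) = Rational(-1, 67031)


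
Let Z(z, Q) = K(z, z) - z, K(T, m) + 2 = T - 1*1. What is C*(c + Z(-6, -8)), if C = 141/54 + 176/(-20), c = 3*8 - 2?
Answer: -10583/90 ≈ -117.59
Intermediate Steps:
K(T, m) = -3 + T (K(T, m) = -2 + (T - 1*1) = -2 + (T - 1) = -2 + (-1 + T) = -3 + T)
c = 22 (c = 24 - 2 = 22)
C = -557/90 (C = 141*(1/54) + 176*(-1/20) = 47/18 - 44/5 = -557/90 ≈ -6.1889)
Z(z, Q) = -3 (Z(z, Q) = (-3 + z) - z = -3)
C*(c + Z(-6, -8)) = -557*(22 - 3)/90 = -557/90*19 = -10583/90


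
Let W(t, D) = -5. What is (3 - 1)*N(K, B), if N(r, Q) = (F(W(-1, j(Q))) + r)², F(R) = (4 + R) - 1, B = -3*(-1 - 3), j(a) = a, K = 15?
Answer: 338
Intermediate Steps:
B = 12 (B = -3*(-4) = 12)
F(R) = 3 + R
N(r, Q) = (-2 + r)² (N(r, Q) = ((3 - 5) + r)² = (-2 + r)²)
(3 - 1)*N(K, B) = (3 - 1)*(-2 + 15)² = 2*13² = 2*169 = 338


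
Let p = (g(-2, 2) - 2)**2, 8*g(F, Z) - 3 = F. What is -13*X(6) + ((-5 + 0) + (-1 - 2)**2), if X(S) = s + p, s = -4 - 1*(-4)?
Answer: -2669/64 ≈ -41.703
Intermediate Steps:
g(F, Z) = 3/8 + F/8
p = 225/64 (p = ((3/8 + (1/8)*(-2)) - 2)**2 = ((3/8 - 1/4) - 2)**2 = (1/8 - 2)**2 = (-15/8)**2 = 225/64 ≈ 3.5156)
s = 0 (s = -4 + 4 = 0)
X(S) = 225/64 (X(S) = 0 + 225/64 = 225/64)
-13*X(6) + ((-5 + 0) + (-1 - 2)**2) = -13*225/64 + ((-5 + 0) + (-1 - 2)**2) = -2925/64 + (-5 + (-3)**2) = -2925/64 + (-5 + 9) = -2925/64 + 4 = -2669/64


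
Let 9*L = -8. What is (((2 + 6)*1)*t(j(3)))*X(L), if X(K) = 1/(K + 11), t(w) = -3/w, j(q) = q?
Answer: -72/91 ≈ -0.79121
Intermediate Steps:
L = -8/9 (L = (⅑)*(-8) = -8/9 ≈ -0.88889)
X(K) = 1/(11 + K)
(((2 + 6)*1)*t(j(3)))*X(L) = (((2 + 6)*1)*(-3/3))/(11 - 8/9) = ((8*1)*(-3*⅓))/(91/9) = (8*(-1))*(9/91) = -8*9/91 = -72/91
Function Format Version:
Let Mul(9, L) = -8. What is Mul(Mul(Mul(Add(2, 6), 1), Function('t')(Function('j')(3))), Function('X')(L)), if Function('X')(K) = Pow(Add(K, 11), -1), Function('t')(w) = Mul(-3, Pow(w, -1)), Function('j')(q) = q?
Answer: Rational(-72, 91) ≈ -0.79121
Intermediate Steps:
L = Rational(-8, 9) (L = Mul(Rational(1, 9), -8) = Rational(-8, 9) ≈ -0.88889)
Function('X')(K) = Pow(Add(11, K), -1)
Mul(Mul(Mul(Add(2, 6), 1), Function('t')(Function('j')(3))), Function('X')(L)) = Mul(Mul(Mul(Add(2, 6), 1), Mul(-3, Pow(3, -1))), Pow(Add(11, Rational(-8, 9)), -1)) = Mul(Mul(Mul(8, 1), Mul(-3, Rational(1, 3))), Pow(Rational(91, 9), -1)) = Mul(Mul(8, -1), Rational(9, 91)) = Mul(-8, Rational(9, 91)) = Rational(-72, 91)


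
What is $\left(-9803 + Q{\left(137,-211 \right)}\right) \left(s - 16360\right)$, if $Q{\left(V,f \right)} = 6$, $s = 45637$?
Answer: $-286826769$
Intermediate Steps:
$\left(-9803 + Q{\left(137,-211 \right)}\right) \left(s - 16360\right) = \left(-9803 + 6\right) \left(45637 - 16360\right) = \left(-9797\right) 29277 = -286826769$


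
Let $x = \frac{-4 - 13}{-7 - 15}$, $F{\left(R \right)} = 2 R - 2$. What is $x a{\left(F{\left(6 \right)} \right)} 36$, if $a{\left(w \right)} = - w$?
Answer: $- \frac{3060}{11} \approx -278.18$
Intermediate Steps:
$F{\left(R \right)} = -2 + 2 R$
$x = \frac{17}{22}$ ($x = - \frac{17}{-22} = \left(-17\right) \left(- \frac{1}{22}\right) = \frac{17}{22} \approx 0.77273$)
$x a{\left(F{\left(6 \right)} \right)} 36 = \frac{17 \left(- (-2 + 2 \cdot 6)\right)}{22} \cdot 36 = \frac{17 \left(- (-2 + 12)\right)}{22} \cdot 36 = \frac{17 \left(\left(-1\right) 10\right)}{22} \cdot 36 = \frac{17}{22} \left(-10\right) 36 = \left(- \frac{85}{11}\right) 36 = - \frac{3060}{11}$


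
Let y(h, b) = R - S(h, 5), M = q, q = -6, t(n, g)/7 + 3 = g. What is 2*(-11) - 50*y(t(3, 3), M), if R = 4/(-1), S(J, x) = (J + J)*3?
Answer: 178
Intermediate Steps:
t(n, g) = -21 + 7*g
S(J, x) = 6*J (S(J, x) = (2*J)*3 = 6*J)
M = -6
R = -4 (R = 4*(-1) = -4)
y(h, b) = -4 - 6*h
2*(-11) - 50*y(t(3, 3), M) = 2*(-11) - 50*(-4 - 6*(-21 + 7*3)) = -22 - 50*(-4 - 6*(-21 + 21)) = -22 - 50*(-4 - 6*0) = -22 - 50*(-4 + 0) = -22 - 50*(-4) = -22 + 200 = 178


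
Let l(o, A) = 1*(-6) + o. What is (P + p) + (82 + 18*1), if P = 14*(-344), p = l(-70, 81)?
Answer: -4792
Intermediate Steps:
l(o, A) = -6 + o
p = -76 (p = -6 - 70 = -76)
P = -4816
(P + p) + (82 + 18*1) = (-4816 - 76) + (82 + 18*1) = -4892 + (82 + 18) = -4892 + 100 = -4792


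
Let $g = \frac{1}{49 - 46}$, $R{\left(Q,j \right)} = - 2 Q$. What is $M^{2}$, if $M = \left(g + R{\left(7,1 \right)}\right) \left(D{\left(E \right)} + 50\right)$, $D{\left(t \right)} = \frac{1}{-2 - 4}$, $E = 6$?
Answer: $\frac{150283081}{324} \approx 4.6384 \cdot 10^{5}$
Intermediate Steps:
$g = \frac{1}{3} \approx 0.33333$
$D{\left(t \right)} = - \frac{1}{6}$ ($D{\left(t \right)} = \frac{1}{-6} = - \frac{1}{6}$)
$M = - \frac{12259}{18}$ ($M = \left(\frac{1}{3} - 14\right) \left(- \frac{1}{6} + 50\right) = \left(\frac{1}{3} - 14\right) \frac{299}{6} = \left(- \frac{41}{3}\right) \frac{299}{6} = - \frac{12259}{18} \approx -681.06$)
$M^{2} = \left(- \frac{12259}{18}\right)^{2} = \frac{150283081}{324}$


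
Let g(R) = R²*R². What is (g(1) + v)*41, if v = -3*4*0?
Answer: 41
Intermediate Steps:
g(R) = R⁴
v = 0 (v = -12*0 = 0)
(g(1) + v)*41 = (1⁴ + 0)*41 = (1 + 0)*41 = 1*41 = 41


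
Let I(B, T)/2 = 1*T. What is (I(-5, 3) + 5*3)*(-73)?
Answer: -1533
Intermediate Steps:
I(B, T) = 2*T (I(B, T) = 2*(1*T) = 2*T)
(I(-5, 3) + 5*3)*(-73) = (2*3 + 5*3)*(-73) = (6 + 15)*(-73) = 21*(-73) = -1533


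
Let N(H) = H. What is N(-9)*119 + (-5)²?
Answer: -1046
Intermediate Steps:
N(-9)*119 + (-5)² = -9*119 + (-5)² = -1071 + 25 = -1046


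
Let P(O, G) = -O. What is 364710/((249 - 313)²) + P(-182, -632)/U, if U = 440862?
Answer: 40196881373/451442688 ≈ 89.041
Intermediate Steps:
364710/((249 - 313)²) + P(-182, -632)/U = 364710/((249 - 313)²) - 1*(-182)/440862 = 364710/((-64)²) + 182*(1/440862) = 364710/4096 + 91/220431 = 364710*(1/4096) + 91/220431 = 182355/2048 + 91/220431 = 40196881373/451442688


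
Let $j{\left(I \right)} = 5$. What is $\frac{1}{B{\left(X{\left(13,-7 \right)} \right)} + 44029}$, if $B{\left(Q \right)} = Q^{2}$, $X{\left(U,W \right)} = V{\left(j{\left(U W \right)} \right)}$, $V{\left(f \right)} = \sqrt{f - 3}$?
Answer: $\frac{1}{44031} \approx 2.2711 \cdot 10^{-5}$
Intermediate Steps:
$V{\left(f \right)} = \sqrt{-3 + f}$
$X{\left(U,W \right)} = \sqrt{2}$ ($X{\left(U,W \right)} = \sqrt{-3 + 5} = \sqrt{2}$)
$\frac{1}{B{\left(X{\left(13,-7 \right)} \right)} + 44029} = \frac{1}{\left(\sqrt{2}\right)^{2} + 44029} = \frac{1}{2 + 44029} = \frac{1}{44031}$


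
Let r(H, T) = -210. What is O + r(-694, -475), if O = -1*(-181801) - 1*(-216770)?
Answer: 398361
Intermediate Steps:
O = 398571 (O = 181801 + 216770 = 398571)
O + r(-694, -475) = 398571 - 210 = 398361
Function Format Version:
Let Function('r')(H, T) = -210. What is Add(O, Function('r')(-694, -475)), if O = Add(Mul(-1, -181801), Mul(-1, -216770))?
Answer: 398361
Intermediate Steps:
O = 398571 (O = Add(181801, 216770) = 398571)
Add(O, Function('r')(-694, -475)) = Add(398571, -210) = 398361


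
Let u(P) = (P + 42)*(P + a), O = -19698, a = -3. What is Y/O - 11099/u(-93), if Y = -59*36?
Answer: -34704833/16073568 ≈ -2.1591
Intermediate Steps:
u(P) = (-3 + P)*(42 + P) (u(P) = (P + 42)*(P - 3) = (42 + P)*(-3 + P) = (-3 + P)*(42 + P))
Y = -2124
Y/O - 11099/u(-93) = -2124/(-19698) - 11099/(-126 + (-93)² + 39*(-93)) = -2124*(-1/19698) - 11099/(-126 + 8649 - 3627) = 354/3283 - 11099/4896 = -34704833/16073568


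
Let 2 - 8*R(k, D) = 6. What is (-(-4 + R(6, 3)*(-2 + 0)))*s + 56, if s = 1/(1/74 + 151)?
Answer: 208674/3725 ≈ 56.020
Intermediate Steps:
R(k, D) = -½ (R(k, D) = ¼ - ⅛*6 = ¼ - ¾ = -½)
s = 74/11175 (s = 1/(1/74 + 151) = 1/(11175/74) = 74/11175 ≈ 0.0066219)
(-(-4 + R(6, 3)*(-2 + 0)))*s + 56 = -(-4 - (-2 + 0)/2)*(74/11175) + 56 = -(-4 - ½*(-2))*(74/11175) + 56 = -(-4 + 1)*(74/11175) + 56 = -1*(-3)*(74/11175) + 56 = 3*(74/11175) + 56 = 74/3725 + 56 = 208674/3725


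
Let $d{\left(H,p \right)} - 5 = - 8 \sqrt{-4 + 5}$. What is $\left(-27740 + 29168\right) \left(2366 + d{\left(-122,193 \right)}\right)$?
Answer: $3374364$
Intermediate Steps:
$d{\left(H,p \right)} = -3$ ($d{\left(H,p \right)} = 5 - 8 \sqrt{-4 + 5} = 5 - 8 \sqrt{1} = 5 - 8 = -3$)
$\left(-27740 + 29168\right) \left(2366 + d{\left(-122,193 \right)}\right) = \left(-27740 + 29168\right) \left(2366 - 3\right) = 1428 \cdot 2363 = 3374364$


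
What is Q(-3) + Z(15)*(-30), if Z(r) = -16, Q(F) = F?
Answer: 477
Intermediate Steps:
Q(-3) + Z(15)*(-30) = -3 - 16*(-30) = -3 + 480 = 477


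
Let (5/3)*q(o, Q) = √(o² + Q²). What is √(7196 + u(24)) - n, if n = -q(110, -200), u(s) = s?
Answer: 6*√521 + 38*√5 ≈ 221.92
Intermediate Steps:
q(o, Q) = 3*√(Q² + o²)/5 (q(o, Q) = 3*√(o² + Q²)/5 = 3*√(Q² + o²)/5)
n = -6*√521 (n = -3*√((-200)² + 110²)/5 = -3*√(40000 + 12100)/5 = -3*√52100/5 = -3*10*√521/5 = -6*√521 ≈ -136.95)
√(7196 + u(24)) - n = √(7196 + 24) - (-6)*√521 = √7220 + 6*√521 = 38*√5 + 6*√521 = 6*√521 + 38*√5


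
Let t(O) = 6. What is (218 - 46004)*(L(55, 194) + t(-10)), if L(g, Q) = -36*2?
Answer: 3021876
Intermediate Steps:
L(g, Q) = -72
(218 - 46004)*(L(55, 194) + t(-10)) = (218 - 46004)*(-72 + 6) = -45786*(-66) = 3021876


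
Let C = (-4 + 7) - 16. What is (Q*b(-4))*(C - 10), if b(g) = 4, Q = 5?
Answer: -460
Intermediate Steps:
C = -13 (C = 3 - 16 = -13)
(Q*b(-4))*(C - 10) = (5*4)*(-13 - 10) = 20*(-23) = -460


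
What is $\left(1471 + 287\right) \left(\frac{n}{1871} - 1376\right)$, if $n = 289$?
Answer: $- \frac{4525455906}{1871} \approx -2.4187 \cdot 10^{6}$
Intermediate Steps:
$\left(1471 + 287\right) \left(\frac{n}{1871} - 1376\right) = \left(1471 + 287\right) \left(\frac{289}{1871} - 1376\right) = 1758 \left(289 \cdot \frac{1}{1871} - 1376\right) = 1758 \left(\frac{289}{1871} - 1376\right) = 1758 \left(- \frac{2574207}{1871}\right) = - \frac{4525455906}{1871}$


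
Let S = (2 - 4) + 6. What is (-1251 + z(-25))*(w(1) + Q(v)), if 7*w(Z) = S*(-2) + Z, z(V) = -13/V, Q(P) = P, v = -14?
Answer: 93786/5 ≈ 18757.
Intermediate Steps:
S = 4 (S = -2 + 6 = 4)
w(Z) = -8/7 + Z/7 (w(Z) = (4*(-2) + Z)/7 = (-8 + Z)/7 = -8/7 + Z/7)
(-1251 + z(-25))*(w(1) + Q(v)) = (-1251 - 13/(-25))*((-8/7 + (⅐)*1) - 14) = (-1251 - 13*(-1/25))*((-8/7 + ⅐) - 14) = (-1251 + 13/25)*(-1 - 14) = -31262/25*(-15) = 93786/5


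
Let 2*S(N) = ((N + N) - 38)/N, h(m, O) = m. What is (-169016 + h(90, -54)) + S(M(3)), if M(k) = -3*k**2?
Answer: -4560956/27 ≈ -1.6892e+5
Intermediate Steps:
S(N) = (-38 + 2*N)/(2*N) (S(N) = (((N + N) - 38)/N)/2 = ((2*N - 38)/N)/2 = ((-38 + 2*N)/N)/2 = (-38 + 2*N)/(2*N))
(-169016 + h(90, -54)) + S(M(3)) = (-169016 + 90) + (-19 - 3*3**2)/((-3*3**2)) = -168926 + (-19 - 3*9)/((-3*9)) = -168926 + (-19 - 27)/(-27) = -168926 - 1/27*(-46) = -168926 + 46/27 = -4560956/27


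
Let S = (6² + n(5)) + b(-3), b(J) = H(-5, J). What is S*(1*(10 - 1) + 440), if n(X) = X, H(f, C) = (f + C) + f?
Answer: 12572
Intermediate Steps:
H(f, C) = C + 2*f (H(f, C) = (C + f) + f = C + 2*f)
b(J) = -10 + J (b(J) = J + 2*(-5) = J - 10 = -10 + J)
S = 28 (S = (6² + 5) + (-10 - 3) = (36 + 5) - 13 = 41 - 13 = 28)
S*(1*(10 - 1) + 440) = 28*(1*(10 - 1) + 440) = 28*(1*9 + 440) = 28*(9 + 440) = 28*449 = 12572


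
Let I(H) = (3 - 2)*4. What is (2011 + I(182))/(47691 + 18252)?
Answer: 2015/65943 ≈ 0.030557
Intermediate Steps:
I(H) = 4 (I(H) = 1*4 = 4)
(2011 + I(182))/(47691 + 18252) = (2011 + 4)/(47691 + 18252) = 2015/65943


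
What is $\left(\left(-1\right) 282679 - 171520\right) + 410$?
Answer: $-453789$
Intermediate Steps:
$\left(\left(-1\right) 282679 - 171520\right) + 410 = \left(-282679 - 171520\right) + 410 = -454199 + 410 = -453789$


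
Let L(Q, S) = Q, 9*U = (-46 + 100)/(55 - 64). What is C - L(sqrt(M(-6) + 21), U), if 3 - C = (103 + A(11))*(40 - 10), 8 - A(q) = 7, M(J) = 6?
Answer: -3117 - 3*sqrt(3) ≈ -3122.2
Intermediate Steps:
A(q) = 1 (A(q) = 8 - 1*7 = 8 - 7 = 1)
U = -2/3 (U = ((-46 + 100)/(55 - 64))/9 = (54/(-9))/9 = (54*(-1/9))/9 = (1/9)*(-6) = -2/3 ≈ -0.66667)
C = -3117 (C = 3 - (103 + 1)*(40 - 10) = 3 - 104*30 = 3 - 1*3120 = 3 - 3120 = -3117)
C - L(sqrt(M(-6) + 21), U) = -3117 - sqrt(6 + 21) = -3117 - sqrt(27) = -3117 - 3*sqrt(3)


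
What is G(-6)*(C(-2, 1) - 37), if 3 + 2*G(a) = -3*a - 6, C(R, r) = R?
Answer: -351/2 ≈ -175.50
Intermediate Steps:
G(a) = -9/2 - 3*a/2 (G(a) = -3/2 + (-3*a - 6)/2 = -3/2 + (-6 - 3*a)/2 = -3/2 + (-3 - 3*a/2) = -9/2 - 3*a/2)
G(-6)*(C(-2, 1) - 37) = (-9/2 - 3/2*(-6))*(-2 - 37) = (-9/2 + 9)*(-39) = (9/2)*(-39) = -351/2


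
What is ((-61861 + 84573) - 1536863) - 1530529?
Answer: -3044680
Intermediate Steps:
((-61861 + 84573) - 1536863) - 1530529 = (22712 - 1536863) - 1530529 = -1514151 - 1530529 = -3044680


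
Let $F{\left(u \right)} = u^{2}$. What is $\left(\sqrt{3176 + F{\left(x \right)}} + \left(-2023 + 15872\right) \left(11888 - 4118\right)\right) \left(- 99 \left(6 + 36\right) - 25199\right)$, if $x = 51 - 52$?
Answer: $-3159010772610 - 88071 \sqrt{353} \approx -3.159 \cdot 10^{12}$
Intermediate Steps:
$x = -1$
$\left(\sqrt{3176 + F{\left(x \right)}} + \left(-2023 + 15872\right) \left(11888 - 4118\right)\right) \left(- 99 \left(6 + 36\right) - 25199\right) = \left(\sqrt{3176 + \left(-1\right)^{2}} + \left(-2023 + 15872\right) \left(11888 - 4118\right)\right) \left(- 99 \left(6 + 36\right) - 25199\right) = \left(\sqrt{3176 + 1} + 13849 \cdot 7770\right) \left(\left(-99\right) 42 - 25199\right) = \left(\sqrt{3177} + 107606730\right) \left(-4158 - 25199\right) = \left(3 \sqrt{353} + 107606730\right) \left(-29357\right) = \left(107606730 + 3 \sqrt{353}\right) \left(-29357\right) = -3159010772610 - 88071 \sqrt{353}$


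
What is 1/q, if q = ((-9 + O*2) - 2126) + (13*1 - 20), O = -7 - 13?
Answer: -1/2182 ≈ -0.00045829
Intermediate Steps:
O = -20
q = -2182 (q = ((-9 - 20*2) - 2126) + (13*1 - 20) = ((-9 - 40) - 2126) + (13 - 20) = (-49 - 2126) - 7 = -2175 - 7 = -2182)
1/q = 1/(-2182) = -1/2182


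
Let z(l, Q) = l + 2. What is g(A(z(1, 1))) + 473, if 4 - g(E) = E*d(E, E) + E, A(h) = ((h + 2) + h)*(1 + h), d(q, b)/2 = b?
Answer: -1603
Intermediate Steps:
d(q, b) = 2*b
z(l, Q) = 2 + l
A(h) = (1 + h)*(2 + 2*h) (A(h) = ((2 + h) + h)*(1 + h) = (2 + 2*h)*(1 + h) = (1 + h)*(2 + 2*h))
g(E) = 4 - E - 2*E² (g(E) = 4 - (E*(2*E) + E) = 4 - (2*E² + E) = 4 - (E + 2*E²) = 4 + (-E - 2*E²) = 4 - E - 2*E²)
g(A(z(1, 1))) + 473 = (4 - (2 + 2*(2 + 1)² + 4*(2 + 1)) - 2*(2 + 2*(2 + 1)² + 4*(2 + 1))²) + 473 = (4 - (2 + 2*3² + 4*3) - 2*(2 + 2*3² + 4*3)²) + 473 = (4 - (2 + 2*9 + 12) - 2*(2 + 2*9 + 12)²) + 473 = (4 - (2 + 18 + 12) - 2*(2 + 18 + 12)²) + 473 = (4 - 1*32 - 2*32²) + 473 = (4 - 32 - 2*1024) + 473 = (4 - 32 - 2048) + 473 = -2076 + 473 = -1603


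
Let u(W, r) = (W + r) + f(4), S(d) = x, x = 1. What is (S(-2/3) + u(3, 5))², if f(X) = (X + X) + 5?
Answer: 484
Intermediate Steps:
f(X) = 5 + 2*X (f(X) = 2*X + 5 = 5 + 2*X)
S(d) = 1
u(W, r) = 13 + W + r (u(W, r) = (W + r) + (5 + 2*4) = (W + r) + (5 + 8) = (W + r) + 13 = 13 + W + r)
(S(-2/3) + u(3, 5))² = (1 + (13 + 3 + 5))² = (1 + 21)² = 22² = 484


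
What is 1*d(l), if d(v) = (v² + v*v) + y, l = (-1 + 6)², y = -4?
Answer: 1246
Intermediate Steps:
l = 25 (l = 5² = 25)
d(v) = -4 + 2*v² (d(v) = (v² + v*v) - 4 = (v² + v²) - 4 = 2*v² - 4 = -4 + 2*v²)
1*d(l) = 1*(-4 + 2*25²) = 1*(-4 + 2*625) = 1*(-4 + 1250) = 1*1246 = 1246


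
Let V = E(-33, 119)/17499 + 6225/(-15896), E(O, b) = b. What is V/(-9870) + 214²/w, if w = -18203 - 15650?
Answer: -125728365024652777/92942724503467440 ≈ -1.3528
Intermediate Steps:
w = -33853
V = -107039651/278164104 (V = 119/17499 + 6225/(-15896) = 119*(1/17499) + 6225*(-1/15896) = 119/17499 - 6225/15896 = -107039651/278164104 ≈ -0.38481)
V/(-9870) + 214²/w = -107039651/278164104/(-9870) + 214²/(-33853) = -107039651/278164104*(-1/9870) + 45796*(-1/33853) = 107039651/2745479706480 - 45796/33853 = -125728365024652777/92942724503467440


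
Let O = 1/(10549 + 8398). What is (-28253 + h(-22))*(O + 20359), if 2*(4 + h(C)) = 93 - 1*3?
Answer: -10882552570488/18947 ≈ -5.7437e+8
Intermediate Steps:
h(C) = 41 (h(C) = -4 + (93 - 1*3)/2 = -4 + (93 - 3)/2 = -4 + (½)*90 = -4 + 45 = 41)
O = 1/18947 ≈ 5.2779e-5
(-28253 + h(-22))*(O + 20359) = (-28253 + 41)*(1/18947 + 20359) = -28212*385741974/18947 = -10882552570488/18947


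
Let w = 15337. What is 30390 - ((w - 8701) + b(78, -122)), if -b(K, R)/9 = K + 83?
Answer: 25203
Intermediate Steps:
b(K, R) = -747 - 9*K (b(K, R) = -9*(K + 83) = -9*(83 + K) = -747 - 9*K)
30390 - ((w - 8701) + b(78, -122)) = 30390 - ((15337 - 8701) + (-747 - 9*78)) = 30390 - (6636 + (-747 - 702)) = 30390 - (6636 - 1449) = 30390 - 1*5187 = 30390 - 5187 = 25203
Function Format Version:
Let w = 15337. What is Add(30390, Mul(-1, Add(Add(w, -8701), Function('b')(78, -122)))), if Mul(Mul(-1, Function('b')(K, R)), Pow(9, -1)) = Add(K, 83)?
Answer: 25203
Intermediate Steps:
Function('b')(K, R) = Add(-747, Mul(-9, K)) (Function('b')(K, R) = Mul(-9, Add(K, 83)) = Mul(-9, Add(83, K)) = Add(-747, Mul(-9, K)))
Add(30390, Mul(-1, Add(Add(w, -8701), Function('b')(78, -122)))) = Add(30390, Mul(-1, Add(Add(15337, -8701), Add(-747, Mul(-9, 78))))) = Add(30390, Mul(-1, Add(6636, Add(-747, -702)))) = Add(30390, Mul(-1, Add(6636, -1449))) = Add(30390, Mul(-1, 5187)) = Add(30390, -5187) = 25203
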